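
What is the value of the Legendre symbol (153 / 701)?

153 ≡ 1 (mod 4), so quadratic reciprocity gives (153 / 701) = (701 / 153). Reduce: 701 ≡ 89 (mod 153). Now have (89 / 153).
89 ≡ 1 (mod 4), so quadratic reciprocity gives (89 / 153) = (153 / 89). Reduce: 153 ≡ 64 (mod 89). Now have (64 / 89).
Factor out 2: 64 = 2^6. Since 89 ≡ 1 (mod 8), (2 / 89) = +1, and (2 / 89)^6 = +1. Now have (1 / 89).
(1 / 89) = 1. Collecting the sign factors: 1.

1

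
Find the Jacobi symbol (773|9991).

(773|9991)
  = (9991|773)    [QR: 773 ≡ 1 mod 4, sign kept]
  = (715|773)    [9991 ≡ 715 mod 773]
  = (773|715)    [QR: 773 ≡ 1 mod 4, sign kept]
  = (58|715)    [773 ≡ 58 mod 715]
  = -(29|715)    [715 ≡ 3 mod 8 ⇒ (2|715) = -1]
  = -(715|29)    [QR: 29 ≡ 1 mod 4, sign kept]
  = -(19|29)    [715 ≡ 19 mod 29]
  = -(29|19)    [QR: 29 ≡ 1 mod 4, sign kept]
  = -(10|19)    [29 ≡ 10 mod 19]
  = (5|19)    [19 ≡ 3 mod 8 ⇒ (2|19) = -1]
  = (19|5)    [QR: 5 ≡ 1 mod 4, sign kept]
  = (4|5)    [19 ≡ 4 mod 5]
  = (1|5)    [5 ≡ 5 mod 8 ⇒ (2|5)^2 = +1]
  = 1    [(1|5) = 1]

1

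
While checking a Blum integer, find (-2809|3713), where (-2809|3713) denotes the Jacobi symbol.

1

(-2809|3713)
  = (904|3713)    [-2809 ≡ 904 mod 3713]
  = (113|3713)    [3713 ≡ 1 mod 8 ⇒ (2|3713)^3 = +1]
  = (3713|113)    [QR: 113 ≡ 1 mod 4, sign kept]
  = (97|113)    [3713 ≡ 97 mod 113]
  = (113|97)    [QR: 97 ≡ 1 mod 4, sign kept]
  = (16|97)    [113 ≡ 16 mod 97]
  = (1|97)    [97 ≡ 1 mod 8 ⇒ (2|97)^4 = +1]
  = 1    [(1|97) = 1]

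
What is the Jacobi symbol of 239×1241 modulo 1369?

By multiplicativity, (239·1241|1369) = (239|1369)·(1241|1369).
First factor (239|1369):
(239|1369)
  = (1369|239)    [QR: 1369 ≡ 1 mod 4, sign kept]
  = (174|239)    [1369 ≡ 174 mod 239]
  = (87|239)    [239 ≡ 7 mod 8 ⇒ (2|239) = +1]
  = -(239|87)    [QR: both ≡ 3 mod 4, sign flips]
  = -(65|87)    [239 ≡ 65 mod 87]
  = -(87|65)    [QR: 65 ≡ 1 mod 4, sign kept]
  = -(22|65)    [87 ≡ 22 mod 65]
  = -(11|65)    [65 ≡ 1 mod 8 ⇒ (2|65) = +1]
  = -(65|11)    [QR: 65 ≡ 1 mod 4, sign kept]
  = -(10|11)    [65 ≡ 10 mod 11]
  = (5|11)    [11 ≡ 3 mod 8 ⇒ (2|11) = -1]
  = (11|5)    [QR: 5 ≡ 1 mod 4, sign kept]
  = (1|5)    [11 ≡ 1 mod 5]
  = 1    [(1|5) = 1]
Second factor (1241|1369):
(1241|1369)
  = (1369|1241)    [QR: 1241 ≡ 1 mod 4, sign kept]
  = (128|1241)    [1369 ≡ 128 mod 1241]
  = (1|1241)    [1241 ≡ 1 mod 8 ⇒ (2|1241)^7 = +1]
  = 1    [(1|1241) = 1]
Product: (1)·(1) = 1.

1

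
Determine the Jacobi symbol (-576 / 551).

(-576 / 551)
  = (526 / 551)    [-576 ≡ 526 mod 551]
  = (263 / 551)    [551 ≡ 7 mod 8 ⇒ (2 / 551) = +1]
  = -(551 / 263)    [QR: both ≡ 3 mod 4, sign flips]
  = -(25 / 263)    [551 ≡ 25 mod 263]
  = -(263 / 25)    [QR: 25 ≡ 1 mod 4, sign kept]
  = -(13 / 25)    [263 ≡ 13 mod 25]
  = -(25 / 13)    [QR: 13 ≡ 1 mod 4, sign kept]
  = -(12 / 13)    [25 ≡ 12 mod 13]
  = -(3 / 13)    [13 ≡ 5 mod 8 ⇒ (2 / 13)^2 = +1]
  = -(13 / 3)    [QR: 13 ≡ 1 mod 4, sign kept]
  = -(1 / 3)    [13 ≡ 1 mod 3]
  = -1    [(1 / 3) = 1]

-1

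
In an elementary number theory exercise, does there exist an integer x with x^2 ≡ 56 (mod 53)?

no

Reduce the numerator: 56 ≡ 3 (mod 53), so (56|53) = (3|53).
53 ≡ 1 (mod 4), so quadratic reciprocity gives (3|53) = (53|3). Reduce: 53 ≡ 2 (mod 3). Now have (2|3).
Factor out 2: 2 = 2. Since 3 ≡ 3 (mod 8), (2|3) = -1. Now have -(1|3).
(1|3) = 1. Collecting the sign factors: -1.
(56|53) = -1, and 53 is prime, so 56 is not a quadratic residue mod 53.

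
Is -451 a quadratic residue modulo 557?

(-451|557)
  = (106|557)    [-451 ≡ 106 mod 557]
  = -(53|557)    [557 ≡ 5 mod 8 ⇒ (2|557) = -1]
  = -(557|53)    [QR: 53 ≡ 1 mod 4, sign kept]
  = -(27|53)    [557 ≡ 27 mod 53]
  = -(53|27)    [QR: 53 ≡ 1 mod 4, sign kept]
  = -(26|27)    [53 ≡ 26 mod 27]
  = (13|27)    [27 ≡ 3 mod 8 ⇒ (2|27) = -1]
  = (27|13)    [QR: 13 ≡ 1 mod 4, sign kept]
  = (1|13)    [27 ≡ 1 mod 13]
  = 1    [(1|13) = 1]
(-451|557) = 1, and 557 is prime, so -451 is a quadratic residue mod 557.

yes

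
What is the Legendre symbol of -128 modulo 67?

1

Reduce the numerator: -128 ≡ 6 (mod 67), so (-128/67) = (6/67).
Factor out 2: 6 = 2·3. Since 67 ≡ 3 (mod 8), (2/67) = -1. Now have -(3/67).
Both 3 ≡ 3 and 67 ≡ 3 (mod 4), so reciprocity gives (3/67) = -(67/3). Reduce: 67 ≡ 1 (mod 3). Now have (1/3).
(1/3) = 1. Collecting the sign factors: 1.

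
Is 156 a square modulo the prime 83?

no

(156|83)
  = (73|83)    [156 ≡ 73 mod 83]
  = (83|73)    [QR: 73 ≡ 1 mod 4, sign kept]
  = (10|73)    [83 ≡ 10 mod 73]
  = (5|73)    [73 ≡ 1 mod 8 ⇒ (2|73) = +1]
  = (73|5)    [QR: 5 ≡ 1 mod 4, sign kept]
  = (3|5)    [73 ≡ 3 mod 5]
  = (5|3)    [QR: 5 ≡ 1 mod 4, sign kept]
  = (2|3)    [5 ≡ 2 mod 3]
  = -(1|3)    [3 ≡ 3 mod 8 ⇒ (2|3) = -1]
  = -1    [(1|3) = 1]
The Legendre symbol is -1, so x^2 ≡ 156 (mod 83) has no solution.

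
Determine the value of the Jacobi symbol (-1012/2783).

(-1012/2783)
  = (1771/2783)    [-1012 ≡ 1771 mod 2783]
  = -(2783/1771)    [QR: both ≡ 3 mod 4, sign flips]
  = -(1012/1771)    [2783 ≡ 1012 mod 1771]
  = -(253/1771)    [1771 ≡ 3 mod 8 ⇒ (2/1771)^2 = +1]
  = -(1771/253)    [QR: 253 ≡ 1 mod 4, sign kept]
  = -(0/253)    [1771 ≡ 0 mod 253]
  = 0    [numerator 0, gcd > 1]

0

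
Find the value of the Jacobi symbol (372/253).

(372/253)
  = (119/253)    [372 ≡ 119 mod 253]
  = (253/119)    [QR: 253 ≡ 1 mod 4, sign kept]
  = (15/119)    [253 ≡ 15 mod 119]
  = -(119/15)    [QR: both ≡ 3 mod 4, sign flips]
  = -(14/15)    [119 ≡ 14 mod 15]
  = -(7/15)    [15 ≡ 7 mod 8 ⇒ (2/15) = +1]
  = (15/7)    [QR: both ≡ 3 mod 4, sign flips]
  = (1/7)    [15 ≡ 1 mod 7]
  = 1    [(1/7) = 1]

1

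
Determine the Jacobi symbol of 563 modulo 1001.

(563/1001)
  = (1001/563)    [QR: 1001 ≡ 1 mod 4, sign kept]
  = (438/563)    [1001 ≡ 438 mod 563]
  = -(219/563)    [563 ≡ 3 mod 8 ⇒ (2/563) = -1]
  = (563/219)    [QR: both ≡ 3 mod 4, sign flips]
  = (125/219)    [563 ≡ 125 mod 219]
  = (219/125)    [QR: 125 ≡ 1 mod 4, sign kept]
  = (94/125)    [219 ≡ 94 mod 125]
  = -(47/125)    [125 ≡ 5 mod 8 ⇒ (2/125) = -1]
  = -(125/47)    [QR: 125 ≡ 1 mod 4, sign kept]
  = -(31/47)    [125 ≡ 31 mod 47]
  = (47/31)    [QR: both ≡ 3 mod 4, sign flips]
  = (16/31)    [47 ≡ 16 mod 31]
  = (1/31)    [31 ≡ 7 mod 8 ⇒ (2/31)^4 = +1]
  = 1    [(1/31) = 1]

1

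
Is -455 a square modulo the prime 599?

yes

Reduce the numerator: -455 ≡ 144 (mod 599), so (-455|599) = (144|599).
Factor out 2: 144 = 2^4·9. Since 599 ≡ 7 (mod 8), (2|599) = +1, and (2|599)^4 = +1. Now have (9|599).
9 ≡ 1 (mod 4), so quadratic reciprocity gives (9|599) = (599|9). Reduce: 599 ≡ 5 (mod 9). Now have (5|9).
5 ≡ 1 (mod 4), so quadratic reciprocity gives (5|9) = (9|5). Reduce: 9 ≡ 4 (mod 5). Now have (4|5).
Factor out 2: 4 = 2^2. Since 5 ≡ 5 (mod 8), (2|5) = -1, and (2|5)^2 = +1. Now have (1|5).
(1|5) = 1. Collecting the sign factors: 1.
The Legendre symbol is 1, so x^2 ≡ -455 (mod 599) has solution.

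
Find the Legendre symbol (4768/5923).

-1

(4768/5923)
  = -(149/5923)    [5923 ≡ 3 mod 8 ⇒ (2/5923)^5 = -1]
  = -(5923/149)    [QR: 149 ≡ 1 mod 4, sign kept]
  = -(112/149)    [5923 ≡ 112 mod 149]
  = -(7/149)    [149 ≡ 5 mod 8 ⇒ (2/149)^4 = +1]
  = -(149/7)    [QR: 149 ≡ 1 mod 4, sign kept]
  = -(2/7)    [149 ≡ 2 mod 7]
  = -(1/7)    [7 ≡ 7 mod 8 ⇒ (2/7) = +1]
  = -1    [(1/7) = 1]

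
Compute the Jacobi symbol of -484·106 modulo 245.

1

By multiplicativity, (-484·106/245) = (-484/245)·(106/245).
First factor (-484/245):
(-484/245)
  = (6/245)    [-484 ≡ 6 mod 245]
  = -(3/245)    [245 ≡ 5 mod 8 ⇒ (2/245) = -1]
  = -(245/3)    [QR: 245 ≡ 1 mod 4, sign kept]
  = -(2/3)    [245 ≡ 2 mod 3]
  = (1/3)    [3 ≡ 3 mod 8 ⇒ (2/3) = -1]
  = 1    [(1/3) = 1]
Second factor (106/245):
(106/245)
  = -(53/245)    [245 ≡ 5 mod 8 ⇒ (2/245) = -1]
  = -(245/53)    [QR: 53 ≡ 1 mod 4, sign kept]
  = -(33/53)    [245 ≡ 33 mod 53]
  = -(53/33)    [QR: 33 ≡ 1 mod 4, sign kept]
  = -(20/33)    [53 ≡ 20 mod 33]
  = -(5/33)    [33 ≡ 1 mod 8 ⇒ (2/33)^2 = +1]
  = -(33/5)    [QR: 5 ≡ 1 mod 4, sign kept]
  = -(3/5)    [33 ≡ 3 mod 5]
  = -(5/3)    [QR: 5 ≡ 1 mod 4, sign kept]
  = -(2/3)    [5 ≡ 2 mod 3]
  = (1/3)    [3 ≡ 3 mod 8 ⇒ (2/3) = -1]
  = 1    [(1/3) = 1]
Product: (1)·(1) = 1.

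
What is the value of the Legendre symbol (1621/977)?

Reduce the numerator: 1621 ≡ 644 (mod 977), so (1621/977) = (644/977).
Factor out 2: 644 = 2^2·161. Since 977 ≡ 1 (mod 8), (2/977) = +1, and (2/977)^2 = +1. Now have (161/977).
161 ≡ 1 (mod 4), so quadratic reciprocity gives (161/977) = (977/161). Reduce: 977 ≡ 11 (mod 161). Now have (11/161).
161 ≡ 1 (mod 4), so quadratic reciprocity gives (11/161) = (161/11). Reduce: 161 ≡ 7 (mod 11). Now have (7/11).
Both 7 ≡ 3 and 11 ≡ 3 (mod 4), so reciprocity gives (7/11) = -(11/7). Reduce: 11 ≡ 4 (mod 7). Now have -(4/7).
Factor out 2: 4 = 2^2. Since 7 ≡ 7 (mod 8), (2/7) = +1, and (2/7)^2 = +1. Now have -(1/7).
(1/7) = 1. Collecting the sign factors: -1.

-1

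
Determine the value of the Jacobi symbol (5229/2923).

-1

Reduce the numerator: 5229 ≡ 2306 (mod 2923), so (5229/2923) = (2306/2923).
Factor out 2: 2306 = 2·1153. Since 2923 ≡ 3 (mod 8), (2/2923) = -1. Now have -(1153/2923).
1153 ≡ 1 (mod 4), so quadratic reciprocity gives (1153/2923) = (2923/1153). Reduce: 2923 ≡ 617 (mod 1153). Now have -(617/1153).
617 ≡ 1 (mod 4), so quadratic reciprocity gives (617/1153) = (1153/617). Reduce: 1153 ≡ 536 (mod 617). Now have -(536/617).
Factor out 2: 536 = 2^3·67. Since 617 ≡ 1 (mod 8), (2/617) = +1, and (2/617)^3 = +1. Now have -(67/617).
617 ≡ 1 (mod 4), so quadratic reciprocity gives (67/617) = (617/67). Reduce: 617 ≡ 14 (mod 67). Now have -(14/67).
Factor out 2: 14 = 2·7. Since 67 ≡ 3 (mod 8), (2/67) = -1. Now have (7/67).
Both 7 ≡ 3 and 67 ≡ 3 (mod 4), so reciprocity gives (7/67) = -(67/7). Reduce: 67 ≡ 4 (mod 7). Now have -(4/7).
Factor out 2: 4 = 2^2. Since 7 ≡ 7 (mod 8), (2/7) = +1, and (2/7)^2 = +1. Now have -(1/7).
(1/7) = 1. Collecting the sign factors: -1.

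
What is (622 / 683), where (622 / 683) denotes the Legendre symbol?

(622 / 683)
  = -(311 / 683)    [683 ≡ 3 mod 8 ⇒ (2 / 683) = -1]
  = (683 / 311)    [QR: both ≡ 3 mod 4, sign flips]
  = (61 / 311)    [683 ≡ 61 mod 311]
  = (311 / 61)    [QR: 61 ≡ 1 mod 4, sign kept]
  = (6 / 61)    [311 ≡ 6 mod 61]
  = -(3 / 61)    [61 ≡ 5 mod 8 ⇒ (2 / 61) = -1]
  = -(61 / 3)    [QR: 61 ≡ 1 mod 4, sign kept]
  = -(1 / 3)    [61 ≡ 1 mod 3]
  = -1    [(1 / 3) = 1]

-1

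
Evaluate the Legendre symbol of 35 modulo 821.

821 ≡ 1 (mod 4), so quadratic reciprocity gives (35/821) = (821/35). Reduce: 821 ≡ 16 (mod 35). Now have (16/35).
Factor out 2: 16 = 2^4. Since 35 ≡ 3 (mod 8), (2/35) = -1, and (2/35)^4 = +1. Now have (1/35).
(1/35) = 1. Collecting the sign factors: 1.

1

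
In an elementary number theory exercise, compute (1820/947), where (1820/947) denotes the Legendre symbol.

(1820/947)
  = (873/947)    [1820 ≡ 873 mod 947]
  = (947/873)    [QR: 873 ≡ 1 mod 4, sign kept]
  = (74/873)    [947 ≡ 74 mod 873]
  = (37/873)    [873 ≡ 1 mod 8 ⇒ (2/873) = +1]
  = (873/37)    [QR: 37 ≡ 1 mod 4, sign kept]
  = (22/37)    [873 ≡ 22 mod 37]
  = -(11/37)    [37 ≡ 5 mod 8 ⇒ (2/37) = -1]
  = -(37/11)    [QR: 37 ≡ 1 mod 4, sign kept]
  = -(4/11)    [37 ≡ 4 mod 11]
  = -(1/11)    [11 ≡ 3 mod 8 ⇒ (2/11)^2 = +1]
  = -1    [(1/11) = 1]

-1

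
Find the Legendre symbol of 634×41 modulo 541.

By multiplicativity, (634·41/541) = (634/541)·(41/541).
First factor (634/541):
Reduce the numerator: 634 ≡ 93 (mod 541), so (634/541) = (93/541).
93 ≡ 1 (mod 4), so quadratic reciprocity gives (93/541) = (541/93). Reduce: 541 ≡ 76 (mod 93). Now have (76/93).
Factor out 2: 76 = 2^2·19. Since 93 ≡ 5 (mod 8), (2/93) = -1, and (2/93)^2 = +1. Now have (19/93).
93 ≡ 1 (mod 4), so quadratic reciprocity gives (19/93) = (93/19). Reduce: 93 ≡ 17 (mod 19). Now have (17/19).
17 ≡ 1 (mod 4), so quadratic reciprocity gives (17/19) = (19/17). Reduce: 19 ≡ 2 (mod 17). Now have (2/17).
Factor out 2: 2 = 2. Since 17 ≡ 1 (mod 8), (2/17) = +1. Now have (1/17).
(1/17) = 1. Collecting the sign factors: 1.
Second factor (41/541):
41 ≡ 1 (mod 4), so quadratic reciprocity gives (41/541) = (541/41). Reduce: 541 ≡ 8 (mod 41). Now have (8/41).
Factor out 2: 8 = 2^3. Since 41 ≡ 1 (mod 8), (2/41) = +1, and (2/41)^3 = +1. Now have (1/41).
(1/41) = 1. Collecting the sign factors: 1.
Product: (1)·(1) = 1.

1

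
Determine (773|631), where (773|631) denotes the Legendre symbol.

(773|631)
  = (142|631)    [773 ≡ 142 mod 631]
  = (71|631)    [631 ≡ 7 mod 8 ⇒ (2|631) = +1]
  = -(631|71)    [QR: both ≡ 3 mod 4, sign flips]
  = -(63|71)    [631 ≡ 63 mod 71]
  = (71|63)    [QR: both ≡ 3 mod 4, sign flips]
  = (8|63)    [71 ≡ 8 mod 63]
  = (1|63)    [63 ≡ 7 mod 8 ⇒ (2|63)^3 = +1]
  = 1    [(1|63) = 1]

1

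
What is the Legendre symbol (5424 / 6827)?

-1

Factor out 2: 5424 = 2^4·339. Since 6827 ≡ 3 (mod 8), (2 / 6827) = -1, and (2 / 6827)^4 = +1. Now have (339 / 6827).
Both 339 ≡ 3 and 6827 ≡ 3 (mod 4), so reciprocity gives (339 / 6827) = -(6827 / 339). Reduce: 6827 ≡ 47 (mod 339). Now have -(47 / 339).
Both 47 ≡ 3 and 339 ≡ 3 (mod 4), so reciprocity gives (47 / 339) = -(339 / 47). Reduce: 339 ≡ 10 (mod 47). Now have (10 / 47).
Factor out 2: 10 = 2·5. Since 47 ≡ 7 (mod 8), (2 / 47) = +1. Now have (5 / 47).
5 ≡ 1 (mod 4), so quadratic reciprocity gives (5 / 47) = (47 / 5). Reduce: 47 ≡ 2 (mod 5). Now have (2 / 5).
Factor out 2: 2 = 2. Since 5 ≡ 5 (mod 8), (2 / 5) = -1. Now have -(1 / 5).
(1 / 5) = 1. Collecting the sign factors: -1.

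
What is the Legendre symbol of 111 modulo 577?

577 ≡ 1 (mod 4), so quadratic reciprocity gives (111/577) = (577/111). Reduce: 577 ≡ 22 (mod 111). Now have (22/111).
Factor out 2: 22 = 2·11. Since 111 ≡ 7 (mod 8), (2/111) = +1. Now have (11/111).
Both 11 ≡ 3 and 111 ≡ 3 (mod 4), so reciprocity gives (11/111) = -(111/11). Reduce: 111 ≡ 1 (mod 11). Now have -(1/11).
(1/11) = 1. Collecting the sign factors: -1.

-1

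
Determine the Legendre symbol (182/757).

(182/757)
  = -(91/757)    [757 ≡ 5 mod 8 ⇒ (2/757) = -1]
  = -(757/91)    [QR: 757 ≡ 1 mod 4, sign kept]
  = -(29/91)    [757 ≡ 29 mod 91]
  = -(91/29)    [QR: 29 ≡ 1 mod 4, sign kept]
  = -(4/29)    [91 ≡ 4 mod 29]
  = -(1/29)    [29 ≡ 5 mod 8 ⇒ (2/29)^2 = +1]
  = -1    [(1/29) = 1]

-1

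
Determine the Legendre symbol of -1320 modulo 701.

-1

(-1320/701)
  = (82/701)    [-1320 ≡ 82 mod 701]
  = -(41/701)    [701 ≡ 5 mod 8 ⇒ (2/701) = -1]
  = -(701/41)    [QR: 41 ≡ 1 mod 4, sign kept]
  = -(4/41)    [701 ≡ 4 mod 41]
  = -(1/41)    [41 ≡ 1 mod 8 ⇒ (2/41)^2 = +1]
  = -1    [(1/41) = 1]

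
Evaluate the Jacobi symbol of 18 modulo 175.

Factor out 2: 18 = 2·9. Since 175 ≡ 7 (mod 8), (2|175) = +1. Now have (9|175).
9 ≡ 1 (mod 4), so quadratic reciprocity gives (9|175) = (175|9). Reduce: 175 ≡ 4 (mod 9). Now have (4|9).
Factor out 2: 4 = 2^2. Since 9 ≡ 1 (mod 8), (2|9) = +1, and (2|9)^2 = +1. Now have (1|9).
(1|9) = 1. Collecting the sign factors: 1.

1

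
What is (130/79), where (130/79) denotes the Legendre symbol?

1

(130/79)
  = (51/79)    [130 ≡ 51 mod 79]
  = -(79/51)    [QR: both ≡ 3 mod 4, sign flips]
  = -(28/51)    [79 ≡ 28 mod 51]
  = -(7/51)    [51 ≡ 3 mod 8 ⇒ (2/51)^2 = +1]
  = (51/7)    [QR: both ≡ 3 mod 4, sign flips]
  = (2/7)    [51 ≡ 2 mod 7]
  = (1/7)    [7 ≡ 7 mod 8 ⇒ (2/7) = +1]
  = 1    [(1/7) = 1]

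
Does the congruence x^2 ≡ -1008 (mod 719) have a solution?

no

Reduce the numerator: -1008 ≡ 430 (mod 719), so (-1008|719) = (430|719).
Factor out 2: 430 = 2·215. Since 719 ≡ 7 (mod 8), (2|719) = +1. Now have (215|719).
Both 215 ≡ 3 and 719 ≡ 3 (mod 4), so reciprocity gives (215|719) = -(719|215). Reduce: 719 ≡ 74 (mod 215). Now have -(74|215).
Factor out 2: 74 = 2·37. Since 215 ≡ 7 (mod 8), (2|215) = +1. Now have -(37|215).
37 ≡ 1 (mod 4), so quadratic reciprocity gives (37|215) = (215|37). Reduce: 215 ≡ 30 (mod 37). Now have -(30|37).
Factor out 2: 30 = 2·15. Since 37 ≡ 5 (mod 8), (2|37) = -1. Now have (15|37).
37 ≡ 1 (mod 4), so quadratic reciprocity gives (15|37) = (37|15). Reduce: 37 ≡ 7 (mod 15). Now have (7|15).
Both 7 ≡ 3 and 15 ≡ 3 (mod 4), so reciprocity gives (7|15) = -(15|7). Reduce: 15 ≡ 1 (mod 7). Now have -(1|7).
(1|7) = 1. Collecting the sign factors: -1.
The Legendre symbol is -1, so x^2 ≡ -1008 (mod 719) has no solution.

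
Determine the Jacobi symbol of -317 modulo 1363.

-1

Pull out -1: (-317/1363) = (-1/1363)·(317/1363). Since 1363 ≡ 3 (mod 4), (-1/1363) = -1. Now have -(317/1363).
317 ≡ 1 (mod 4), so quadratic reciprocity gives (317/1363) = (1363/317). Reduce: 1363 ≡ 95 (mod 317). Now have -(95/317).
317 ≡ 1 (mod 4), so quadratic reciprocity gives (95/317) = (317/95). Reduce: 317 ≡ 32 (mod 95). Now have -(32/95).
Factor out 2: 32 = 2^5. Since 95 ≡ 7 (mod 8), (2/95) = +1, and (2/95)^5 = +1. Now have -(1/95).
(1/95) = 1. Collecting the sign factors: -1.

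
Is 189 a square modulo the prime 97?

no

Reduce the numerator: 189 ≡ 92 (mod 97), so (189/97) = (92/97).
Factor out 2: 92 = 2^2·23. Since 97 ≡ 1 (mod 8), (2/97) = +1, and (2/97)^2 = +1. Now have (23/97).
97 ≡ 1 (mod 4), so quadratic reciprocity gives (23/97) = (97/23). Reduce: 97 ≡ 5 (mod 23). Now have (5/23).
5 ≡ 1 (mod 4), so quadratic reciprocity gives (5/23) = (23/5). Reduce: 23 ≡ 3 (mod 5). Now have (3/5).
5 ≡ 1 (mod 4), so quadratic reciprocity gives (3/5) = (5/3). Reduce: 5 ≡ 2 (mod 3). Now have (2/3).
Factor out 2: 2 = 2. Since 3 ≡ 3 (mod 8), (2/3) = -1. Now have -(1/3).
(1/3) = 1. Collecting the sign factors: -1.
The Legendre symbol is -1, so x^2 ≡ 189 (mod 97) has no solution.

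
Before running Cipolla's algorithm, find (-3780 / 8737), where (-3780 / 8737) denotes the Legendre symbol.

Pull out -1: (-3780 / 8737) = (-1 / 8737)·(3780 / 8737). Since 8737 ≡ 1 (mod 4), (-1 / 8737) = +1. Now have (3780 / 8737).
Factor out 2: 3780 = 2^2·945. Since 8737 ≡ 1 (mod 8), (2 / 8737) = +1, and (2 / 8737)^2 = +1. Now have (945 / 8737).
945 ≡ 1 (mod 4), so quadratic reciprocity gives (945 / 8737) = (8737 / 945). Reduce: 8737 ≡ 232 (mod 945). Now have (232 / 945).
Factor out 2: 232 = 2^3·29. Since 945 ≡ 1 (mod 8), (2 / 945) = +1, and (2 / 945)^3 = +1. Now have (29 / 945).
29 ≡ 1 (mod 4), so quadratic reciprocity gives (29 / 945) = (945 / 29). Reduce: 945 ≡ 17 (mod 29). Now have (17 / 29).
17 ≡ 1 (mod 4), so quadratic reciprocity gives (17 / 29) = (29 / 17). Reduce: 29 ≡ 12 (mod 17). Now have (12 / 17).
Factor out 2: 12 = 2^2·3. Since 17 ≡ 1 (mod 8), (2 / 17) = +1, and (2 / 17)^2 = +1. Now have (3 / 17).
17 ≡ 1 (mod 4), so quadratic reciprocity gives (3 / 17) = (17 / 3). Reduce: 17 ≡ 2 (mod 3). Now have (2 / 3).
Factor out 2: 2 = 2. Since 3 ≡ 3 (mod 8), (2 / 3) = -1. Now have -(1 / 3).
(1 / 3) = 1. Collecting the sign factors: -1.

-1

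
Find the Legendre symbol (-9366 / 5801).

(-9366 / 5801)
  = (2236 / 5801)    [-9366 ≡ 2236 mod 5801]
  = (559 / 5801)    [5801 ≡ 1 mod 8 ⇒ (2 / 5801)^2 = +1]
  = (5801 / 559)    [QR: 5801 ≡ 1 mod 4, sign kept]
  = (211 / 559)    [5801 ≡ 211 mod 559]
  = -(559 / 211)    [QR: both ≡ 3 mod 4, sign flips]
  = -(137 / 211)    [559 ≡ 137 mod 211]
  = -(211 / 137)    [QR: 137 ≡ 1 mod 4, sign kept]
  = -(74 / 137)    [211 ≡ 74 mod 137]
  = -(37 / 137)    [137 ≡ 1 mod 8 ⇒ (2 / 137) = +1]
  = -(137 / 37)    [QR: 37 ≡ 1 mod 4, sign kept]
  = -(26 / 37)    [137 ≡ 26 mod 37]
  = (13 / 37)    [37 ≡ 5 mod 8 ⇒ (2 / 37) = -1]
  = (37 / 13)    [QR: 13 ≡ 1 mod 4, sign kept]
  = (11 / 13)    [37 ≡ 11 mod 13]
  = (13 / 11)    [QR: 13 ≡ 1 mod 4, sign kept]
  = (2 / 11)    [13 ≡ 2 mod 11]
  = -(1 / 11)    [11 ≡ 3 mod 8 ⇒ (2 / 11) = -1]
  = -1    [(1 / 11) = 1]

-1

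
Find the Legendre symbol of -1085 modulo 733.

Pull out -1: (-1085/733) = (-1/733)·(1085/733). Since 733 ≡ 1 (mod 4), (-1/733) = +1. Now have (1085/733).
Reduce the numerator: 1085 ≡ 352 (mod 733), so (1085/733) = (352/733).
Factor out 2: 352 = 2^5·11. Since 733 ≡ 5 (mod 8), (2/733) = -1, and (2/733)^5 = -1. Now have -(11/733).
733 ≡ 1 (mod 4), so quadratic reciprocity gives (11/733) = (733/11). Reduce: 733 ≡ 7 (mod 11). Now have -(7/11).
Both 7 ≡ 3 and 11 ≡ 3 (mod 4), so reciprocity gives (7/11) = -(11/7). Reduce: 11 ≡ 4 (mod 7). Now have (4/7).
Factor out 2: 4 = 2^2. Since 7 ≡ 7 (mod 8), (2/7) = +1, and (2/7)^2 = +1. Now have (1/7).
(1/7) = 1. Collecting the sign factors: 1.

1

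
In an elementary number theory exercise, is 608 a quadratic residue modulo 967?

no

Factor out 2: 608 = 2^5·19. Since 967 ≡ 7 (mod 8), (2/967) = +1, and (2/967)^5 = +1. Now have (19/967).
Both 19 ≡ 3 and 967 ≡ 3 (mod 4), so reciprocity gives (19/967) = -(967/19). Reduce: 967 ≡ 17 (mod 19). Now have -(17/19).
17 ≡ 1 (mod 4), so quadratic reciprocity gives (17/19) = (19/17). Reduce: 19 ≡ 2 (mod 17). Now have -(2/17).
Factor out 2: 2 = 2. Since 17 ≡ 1 (mod 8), (2/17) = +1. Now have -(1/17).
(1/17) = 1. Collecting the sign factors: -1.
(608/967) = -1, and 967 is prime, so 608 is not a quadratic residue mod 967.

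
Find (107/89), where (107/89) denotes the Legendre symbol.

(107/89)
  = (18/89)    [107 ≡ 18 mod 89]
  = (9/89)    [89 ≡ 1 mod 8 ⇒ (2/89) = +1]
  = (89/9)    [QR: 9 ≡ 1 mod 4, sign kept]
  = (8/9)    [89 ≡ 8 mod 9]
  = (1/9)    [9 ≡ 1 mod 8 ⇒ (2/9)^3 = +1]
  = 1    [(1/9) = 1]

1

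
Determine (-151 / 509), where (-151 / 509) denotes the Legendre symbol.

-1

(-151 / 509)
  = (358 / 509)    [-151 ≡ 358 mod 509]
  = -(179 / 509)    [509 ≡ 5 mod 8 ⇒ (2 / 509) = -1]
  = -(509 / 179)    [QR: 509 ≡ 1 mod 4, sign kept]
  = -(151 / 179)    [509 ≡ 151 mod 179]
  = (179 / 151)    [QR: both ≡ 3 mod 4, sign flips]
  = (28 / 151)    [179 ≡ 28 mod 151]
  = (7 / 151)    [151 ≡ 7 mod 8 ⇒ (2 / 151)^2 = +1]
  = -(151 / 7)    [QR: both ≡ 3 mod 4, sign flips]
  = -(4 / 7)    [151 ≡ 4 mod 7]
  = -(1 / 7)    [7 ≡ 7 mod 8 ⇒ (2 / 7)^2 = +1]
  = -1    [(1 / 7) = 1]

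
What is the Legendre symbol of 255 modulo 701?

-1

701 ≡ 1 (mod 4), so quadratic reciprocity gives (255/701) = (701/255). Reduce: 701 ≡ 191 (mod 255). Now have (191/255).
Both 191 ≡ 3 and 255 ≡ 3 (mod 4), so reciprocity gives (191/255) = -(255/191). Reduce: 255 ≡ 64 (mod 191). Now have -(64/191).
Factor out 2: 64 = 2^6. Since 191 ≡ 7 (mod 8), (2/191) = +1, and (2/191)^6 = +1. Now have -(1/191).
(1/191) = 1. Collecting the sign factors: -1.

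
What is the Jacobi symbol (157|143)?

(157|143)
  = (14|143)    [157 ≡ 14 mod 143]
  = (7|143)    [143 ≡ 7 mod 8 ⇒ (2|143) = +1]
  = -(143|7)    [QR: both ≡ 3 mod 4, sign flips]
  = -(3|7)    [143 ≡ 3 mod 7]
  = (7|3)    [QR: both ≡ 3 mod 4, sign flips]
  = (1|3)    [7 ≡ 1 mod 3]
  = 1    [(1|3) = 1]

1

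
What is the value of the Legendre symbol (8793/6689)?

-1

Reduce the numerator: 8793 ≡ 2104 (mod 6689), so (8793/6689) = (2104/6689).
Factor out 2: 2104 = 2^3·263. Since 6689 ≡ 1 (mod 8), (2/6689) = +1, and (2/6689)^3 = +1. Now have (263/6689).
6689 ≡ 1 (mod 4), so quadratic reciprocity gives (263/6689) = (6689/263). Reduce: 6689 ≡ 114 (mod 263). Now have (114/263).
Factor out 2: 114 = 2·57. Since 263 ≡ 7 (mod 8), (2/263) = +1. Now have (57/263).
57 ≡ 1 (mod 4), so quadratic reciprocity gives (57/263) = (263/57). Reduce: 263 ≡ 35 (mod 57). Now have (35/57).
57 ≡ 1 (mod 4), so quadratic reciprocity gives (35/57) = (57/35). Reduce: 57 ≡ 22 (mod 35). Now have (22/35).
Factor out 2: 22 = 2·11. Since 35 ≡ 3 (mod 8), (2/35) = -1. Now have -(11/35).
Both 11 ≡ 3 and 35 ≡ 3 (mod 4), so reciprocity gives (11/35) = -(35/11). Reduce: 35 ≡ 2 (mod 11). Now have (2/11).
Factor out 2: 2 = 2. Since 11 ≡ 3 (mod 8), (2/11) = -1. Now have -(1/11).
(1/11) = 1. Collecting the sign factors: -1.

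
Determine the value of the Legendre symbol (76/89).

(76/89)
  = (19/89)    [89 ≡ 1 mod 8 ⇒ (2/89)^2 = +1]
  = (89/19)    [QR: 89 ≡ 1 mod 4, sign kept]
  = (13/19)    [89 ≡ 13 mod 19]
  = (19/13)    [QR: 13 ≡ 1 mod 4, sign kept]
  = (6/13)    [19 ≡ 6 mod 13]
  = -(3/13)    [13 ≡ 5 mod 8 ⇒ (2/13) = -1]
  = -(13/3)    [QR: 13 ≡ 1 mod 4, sign kept]
  = -(1/3)    [13 ≡ 1 mod 3]
  = -1    [(1/3) = 1]

-1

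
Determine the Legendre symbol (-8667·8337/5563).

-1

By multiplicativity, (-8667·8337/5563) = (-8667/5563)·(8337/5563).
First factor (-8667/5563):
(-8667/5563)
  = -(8667/5563)    [5563 ≡ 3 mod 4 ⇒ (-1/5563) = -1]
  = -(3104/5563)    [8667 ≡ 3104 mod 5563]
  = (97/5563)    [5563 ≡ 3 mod 8 ⇒ (2/5563)^5 = -1]
  = (5563/97)    [QR: 97 ≡ 1 mod 4, sign kept]
  = (34/97)    [5563 ≡ 34 mod 97]
  = (17/97)    [97 ≡ 1 mod 8 ⇒ (2/97) = +1]
  = (97/17)    [QR: 17 ≡ 1 mod 4, sign kept]
  = (12/17)    [97 ≡ 12 mod 17]
  = (3/17)    [17 ≡ 1 mod 8 ⇒ (2/17)^2 = +1]
  = (17/3)    [QR: 17 ≡ 1 mod 4, sign kept]
  = (2/3)    [17 ≡ 2 mod 3]
  = -(1/3)    [3 ≡ 3 mod 8 ⇒ (2/3) = -1]
  = -1    [(1/3) = 1]
Second factor (8337/5563):
(8337/5563)
  = (2774/5563)    [8337 ≡ 2774 mod 5563]
  = -(1387/5563)    [5563 ≡ 3 mod 8 ⇒ (2/5563) = -1]
  = (5563/1387)    [QR: both ≡ 3 mod 4, sign flips]
  = (15/1387)    [5563 ≡ 15 mod 1387]
  = -(1387/15)    [QR: both ≡ 3 mod 4, sign flips]
  = -(7/15)    [1387 ≡ 7 mod 15]
  = (15/7)    [QR: both ≡ 3 mod 4, sign flips]
  = (1/7)    [15 ≡ 1 mod 7]
  = 1    [(1/7) = 1]
Product: (-1)·(1) = -1.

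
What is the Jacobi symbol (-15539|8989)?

-1

Pull out -1: (-15539|8989) = (-1|8989)·(15539|8989). Since 8989 ≡ 1 (mod 4), (-1|8989) = +1. Now have (15539|8989).
Reduce the numerator: 15539 ≡ 6550 (mod 8989), so (15539|8989) = (6550|8989).
Factor out 2: 6550 = 2·3275. Since 8989 ≡ 5 (mod 8), (2|8989) = -1. Now have -(3275|8989).
8989 ≡ 1 (mod 4), so quadratic reciprocity gives (3275|8989) = (8989|3275). Reduce: 8989 ≡ 2439 (mod 3275). Now have -(2439|3275).
Both 2439 ≡ 3 and 3275 ≡ 3 (mod 4), so reciprocity gives (2439|3275) = -(3275|2439). Reduce: 3275 ≡ 836 (mod 2439). Now have (836|2439).
Factor out 2: 836 = 2^2·209. Since 2439 ≡ 7 (mod 8), (2|2439) = +1, and (2|2439)^2 = +1. Now have (209|2439).
209 ≡ 1 (mod 4), so quadratic reciprocity gives (209|2439) = (2439|209). Reduce: 2439 ≡ 140 (mod 209). Now have (140|209).
Factor out 2: 140 = 2^2·35. Since 209 ≡ 1 (mod 8), (2|209) = +1, and (2|209)^2 = +1. Now have (35|209).
209 ≡ 1 (mod 4), so quadratic reciprocity gives (35|209) = (209|35). Reduce: 209 ≡ 34 (mod 35). Now have (34|35).
Factor out 2: 34 = 2·17. Since 35 ≡ 3 (mod 8), (2|35) = -1. Now have -(17|35).
17 ≡ 1 (mod 4), so quadratic reciprocity gives (17|35) = (35|17). Reduce: 35 ≡ 1 (mod 17). Now have -(1|17).
(1|17) = 1. Collecting the sign factors: -1.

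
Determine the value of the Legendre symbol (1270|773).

(1270|773)
  = (497|773)    [1270 ≡ 497 mod 773]
  = (773|497)    [QR: 497 ≡ 1 mod 4, sign kept]
  = (276|497)    [773 ≡ 276 mod 497]
  = (69|497)    [497 ≡ 1 mod 8 ⇒ (2|497)^2 = +1]
  = (497|69)    [QR: 69 ≡ 1 mod 4, sign kept]
  = (14|69)    [497 ≡ 14 mod 69]
  = -(7|69)    [69 ≡ 5 mod 8 ⇒ (2|69) = -1]
  = -(69|7)    [QR: 69 ≡ 1 mod 4, sign kept]
  = -(6|7)    [69 ≡ 6 mod 7]
  = -(3|7)    [7 ≡ 7 mod 8 ⇒ (2|7) = +1]
  = (7|3)    [QR: both ≡ 3 mod 4, sign flips]
  = (1|3)    [7 ≡ 1 mod 3]
  = 1    [(1|3) = 1]

1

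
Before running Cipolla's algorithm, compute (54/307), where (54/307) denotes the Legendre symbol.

1

Factor out 2: 54 = 2·27. Since 307 ≡ 3 (mod 8), (2/307) = -1. Now have -(27/307).
Both 27 ≡ 3 and 307 ≡ 3 (mod 4), so reciprocity gives (27/307) = -(307/27). Reduce: 307 ≡ 10 (mod 27). Now have (10/27).
Factor out 2: 10 = 2·5. Since 27 ≡ 3 (mod 8), (2/27) = -1. Now have -(5/27).
5 ≡ 1 (mod 4), so quadratic reciprocity gives (5/27) = (27/5). Reduce: 27 ≡ 2 (mod 5). Now have -(2/5).
Factor out 2: 2 = 2. Since 5 ≡ 5 (mod 8), (2/5) = -1. Now have (1/5).
(1/5) = 1. Collecting the sign factors: 1.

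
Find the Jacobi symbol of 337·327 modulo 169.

1

By multiplicativity, (337·327 / 169) = (337 / 169)·(327 / 169).
First factor (337 / 169):
Reduce the numerator: 337 ≡ 168 (mod 169), so (337 / 169) = (168 / 169).
Factor out 2: 168 = 2^3·21. Since 169 ≡ 1 (mod 8), (2 / 169) = +1, and (2 / 169)^3 = +1. Now have (21 / 169).
21 ≡ 1 (mod 4), so quadratic reciprocity gives (21 / 169) = (169 / 21). Reduce: 169 ≡ 1 (mod 21). Now have (1 / 21).
(1 / 21) = 1. Collecting the sign factors: 1.
Second factor (327 / 169):
Reduce the numerator: 327 ≡ 158 (mod 169), so (327 / 169) = (158 / 169).
Factor out 2: 158 = 2·79. Since 169 ≡ 1 (mod 8), (2 / 169) = +1. Now have (79 / 169).
169 ≡ 1 (mod 4), so quadratic reciprocity gives (79 / 169) = (169 / 79). Reduce: 169 ≡ 11 (mod 79). Now have (11 / 79).
Both 11 ≡ 3 and 79 ≡ 3 (mod 4), so reciprocity gives (11 / 79) = -(79 / 11). Reduce: 79 ≡ 2 (mod 11). Now have -(2 / 11).
Factor out 2: 2 = 2. Since 11 ≡ 3 (mod 8), (2 / 11) = -1. Now have (1 / 11).
(1 / 11) = 1. Collecting the sign factors: 1.
Product: (1)·(1) = 1.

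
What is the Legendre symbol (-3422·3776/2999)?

By multiplicativity, (-3422·3776/2999) = (-3422/2999)·(3776/2999).
First factor (-3422/2999):
(-3422/2999)
  = (2576/2999)    [-3422 ≡ 2576 mod 2999]
  = (161/2999)    [2999 ≡ 7 mod 8 ⇒ (2/2999)^4 = +1]
  = (2999/161)    [QR: 161 ≡ 1 mod 4, sign kept]
  = (101/161)    [2999 ≡ 101 mod 161]
  = (161/101)    [QR: 101 ≡ 1 mod 4, sign kept]
  = (60/101)    [161 ≡ 60 mod 101]
  = (15/101)    [101 ≡ 5 mod 8 ⇒ (2/101)^2 = +1]
  = (101/15)    [QR: 101 ≡ 1 mod 4, sign kept]
  = (11/15)    [101 ≡ 11 mod 15]
  = -(15/11)    [QR: both ≡ 3 mod 4, sign flips]
  = -(4/11)    [15 ≡ 4 mod 11]
  = -(1/11)    [11 ≡ 3 mod 8 ⇒ (2/11)^2 = +1]
  = -1    [(1/11) = 1]
Second factor (3776/2999):
(3776/2999)
  = (777/2999)    [3776 ≡ 777 mod 2999]
  = (2999/777)    [QR: 777 ≡ 1 mod 4, sign kept]
  = (668/777)    [2999 ≡ 668 mod 777]
  = (167/777)    [777 ≡ 1 mod 8 ⇒ (2/777)^2 = +1]
  = (777/167)    [QR: 777 ≡ 1 mod 4, sign kept]
  = (109/167)    [777 ≡ 109 mod 167]
  = (167/109)    [QR: 109 ≡ 1 mod 4, sign kept]
  = (58/109)    [167 ≡ 58 mod 109]
  = -(29/109)    [109 ≡ 5 mod 8 ⇒ (2/109) = -1]
  = -(109/29)    [QR: 29 ≡ 1 mod 4, sign kept]
  = -(22/29)    [109 ≡ 22 mod 29]
  = (11/29)    [29 ≡ 5 mod 8 ⇒ (2/29) = -1]
  = (29/11)    [QR: 29 ≡ 1 mod 4, sign kept]
  = (7/11)    [29 ≡ 7 mod 11]
  = -(11/7)    [QR: both ≡ 3 mod 4, sign flips]
  = -(4/7)    [11 ≡ 4 mod 7]
  = -(1/7)    [7 ≡ 7 mod 8 ⇒ (2/7)^2 = +1]
  = -1    [(1/7) = 1]
Product: (-1)·(-1) = 1.

1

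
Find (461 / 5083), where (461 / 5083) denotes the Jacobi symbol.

-1

(461 / 5083)
  = (5083 / 461)    [QR: 461 ≡ 1 mod 4, sign kept]
  = (12 / 461)    [5083 ≡ 12 mod 461]
  = (3 / 461)    [461 ≡ 5 mod 8 ⇒ (2 / 461)^2 = +1]
  = (461 / 3)    [QR: 461 ≡ 1 mod 4, sign kept]
  = (2 / 3)    [461 ≡ 2 mod 3]
  = -(1 / 3)    [3 ≡ 3 mod 8 ⇒ (2 / 3) = -1]
  = -1    [(1 / 3) = 1]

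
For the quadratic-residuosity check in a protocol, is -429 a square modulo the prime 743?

yes

(-429/743)
  = (314/743)    [-429 ≡ 314 mod 743]
  = (157/743)    [743 ≡ 7 mod 8 ⇒ (2/743) = +1]
  = (743/157)    [QR: 157 ≡ 1 mod 4, sign kept]
  = (115/157)    [743 ≡ 115 mod 157]
  = (157/115)    [QR: 157 ≡ 1 mod 4, sign kept]
  = (42/115)    [157 ≡ 42 mod 115]
  = -(21/115)    [115 ≡ 3 mod 8 ⇒ (2/115) = -1]
  = -(115/21)    [QR: 21 ≡ 1 mod 4, sign kept]
  = -(10/21)    [115 ≡ 10 mod 21]
  = (5/21)    [21 ≡ 5 mod 8 ⇒ (2/21) = -1]
  = (21/5)    [QR: 5 ≡ 1 mod 4, sign kept]
  = (1/5)    [21 ≡ 1 mod 5]
  = 1    [(1/5) = 1]
The Legendre symbol is 1, so x^2 ≡ -429 (mod 743) has solution.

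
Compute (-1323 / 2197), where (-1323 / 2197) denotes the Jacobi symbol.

Pull out -1: (-1323 / 2197) = (-1 / 2197)·(1323 / 2197). Since 2197 ≡ 1 (mod 4), (-1 / 2197) = +1. Now have (1323 / 2197).
2197 ≡ 1 (mod 4), so quadratic reciprocity gives (1323 / 2197) = (2197 / 1323). Reduce: 2197 ≡ 874 (mod 1323). Now have (874 / 1323).
Factor out 2: 874 = 2·437. Since 1323 ≡ 3 (mod 8), (2 / 1323) = -1. Now have -(437 / 1323).
437 ≡ 1 (mod 4), so quadratic reciprocity gives (437 / 1323) = (1323 / 437). Reduce: 1323 ≡ 12 (mod 437). Now have -(12 / 437).
Factor out 2: 12 = 2^2·3. Since 437 ≡ 5 (mod 8), (2 / 437) = -1, and (2 / 437)^2 = +1. Now have -(3 / 437).
437 ≡ 1 (mod 4), so quadratic reciprocity gives (3 / 437) = (437 / 3). Reduce: 437 ≡ 2 (mod 3). Now have -(2 / 3).
Factor out 2: 2 = 2. Since 3 ≡ 3 (mod 8), (2 / 3) = -1. Now have (1 / 3).
(1 / 3) = 1. Collecting the sign factors: 1.

1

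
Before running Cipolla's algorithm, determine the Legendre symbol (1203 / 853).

(1203 / 853)
  = (350 / 853)    [1203 ≡ 350 mod 853]
  = -(175 / 853)    [853 ≡ 5 mod 8 ⇒ (2 / 853) = -1]
  = -(853 / 175)    [QR: 853 ≡ 1 mod 4, sign kept]
  = -(153 / 175)    [853 ≡ 153 mod 175]
  = -(175 / 153)    [QR: 153 ≡ 1 mod 4, sign kept]
  = -(22 / 153)    [175 ≡ 22 mod 153]
  = -(11 / 153)    [153 ≡ 1 mod 8 ⇒ (2 / 153) = +1]
  = -(153 / 11)    [QR: 153 ≡ 1 mod 4, sign kept]
  = -(10 / 11)    [153 ≡ 10 mod 11]
  = (5 / 11)    [11 ≡ 3 mod 8 ⇒ (2 / 11) = -1]
  = (11 / 5)    [QR: 5 ≡ 1 mod 4, sign kept]
  = (1 / 5)    [11 ≡ 1 mod 5]
  = 1    [(1 / 5) = 1]

1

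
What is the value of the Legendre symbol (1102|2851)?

1

Factor out 2: 1102 = 2·551. Since 2851 ≡ 3 (mod 8), (2|2851) = -1. Now have -(551|2851).
Both 551 ≡ 3 and 2851 ≡ 3 (mod 4), so reciprocity gives (551|2851) = -(2851|551). Reduce: 2851 ≡ 96 (mod 551). Now have (96|551).
Factor out 2: 96 = 2^5·3. Since 551 ≡ 7 (mod 8), (2|551) = +1, and (2|551)^5 = +1. Now have (3|551).
Both 3 ≡ 3 and 551 ≡ 3 (mod 4), so reciprocity gives (3|551) = -(551|3). Reduce: 551 ≡ 2 (mod 3). Now have -(2|3).
Factor out 2: 2 = 2. Since 3 ≡ 3 (mod 8), (2|3) = -1. Now have (1|3).
(1|3) = 1. Collecting the sign factors: 1.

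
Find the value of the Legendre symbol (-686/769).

-1

(-686/769)
  = (83/769)    [-686 ≡ 83 mod 769]
  = (769/83)    [QR: 769 ≡ 1 mod 4, sign kept]
  = (22/83)    [769 ≡ 22 mod 83]
  = -(11/83)    [83 ≡ 3 mod 8 ⇒ (2/83) = -1]
  = (83/11)    [QR: both ≡ 3 mod 4, sign flips]
  = (6/11)    [83 ≡ 6 mod 11]
  = -(3/11)    [11 ≡ 3 mod 8 ⇒ (2/11) = -1]
  = (11/3)    [QR: both ≡ 3 mod 4, sign flips]
  = (2/3)    [11 ≡ 2 mod 3]
  = -(1/3)    [3 ≡ 3 mod 8 ⇒ (2/3) = -1]
  = -1    [(1/3) = 1]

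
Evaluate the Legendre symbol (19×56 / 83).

1

By multiplicativity, (19·56 / 83) = (19 / 83)·(56 / 83).
First factor (19 / 83):
Both 19 ≡ 3 and 83 ≡ 3 (mod 4), so reciprocity gives (19 / 83) = -(83 / 19). Reduce: 83 ≡ 7 (mod 19). Now have -(7 / 19).
Both 7 ≡ 3 and 19 ≡ 3 (mod 4), so reciprocity gives (7 / 19) = -(19 / 7). Reduce: 19 ≡ 5 (mod 7). Now have (5 / 7).
5 ≡ 1 (mod 4), so quadratic reciprocity gives (5 / 7) = (7 / 5). Reduce: 7 ≡ 2 (mod 5). Now have (2 / 5).
Factor out 2: 2 = 2. Since 5 ≡ 5 (mod 8), (2 / 5) = -1. Now have -(1 / 5).
(1 / 5) = 1. Collecting the sign factors: -1.
Second factor (56 / 83):
Factor out 2: 56 = 2^3·7. Since 83 ≡ 3 (mod 8), (2 / 83) = -1, and (2 / 83)^3 = -1. Now have -(7 / 83).
Both 7 ≡ 3 and 83 ≡ 3 (mod 4), so reciprocity gives (7 / 83) = -(83 / 7). Reduce: 83 ≡ 6 (mod 7). Now have (6 / 7).
Factor out 2: 6 = 2·3. Since 7 ≡ 7 (mod 8), (2 / 7) = +1. Now have (3 / 7).
Both 3 ≡ 3 and 7 ≡ 3 (mod 4), so reciprocity gives (3 / 7) = -(7 / 3). Reduce: 7 ≡ 1 (mod 3). Now have -(1 / 3).
(1 / 3) = 1. Collecting the sign factors: -1.
Product: (-1)·(-1) = 1.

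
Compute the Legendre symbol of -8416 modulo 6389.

(-8416/6389)
  = (4362/6389)    [-8416 ≡ 4362 mod 6389]
  = -(2181/6389)    [6389 ≡ 5 mod 8 ⇒ (2/6389) = -1]
  = -(6389/2181)    [QR: 2181 ≡ 1 mod 4, sign kept]
  = -(2027/2181)    [6389 ≡ 2027 mod 2181]
  = -(2181/2027)    [QR: 2181 ≡ 1 mod 4, sign kept]
  = -(154/2027)    [2181 ≡ 154 mod 2027]
  = (77/2027)    [2027 ≡ 3 mod 8 ⇒ (2/2027) = -1]
  = (2027/77)    [QR: 77 ≡ 1 mod 4, sign kept]
  = (25/77)    [2027 ≡ 25 mod 77]
  = (77/25)    [QR: 25 ≡ 1 mod 4, sign kept]
  = (2/25)    [77 ≡ 2 mod 25]
  = (1/25)    [25 ≡ 1 mod 8 ⇒ (2/25) = +1]
  = 1    [(1/25) = 1]

1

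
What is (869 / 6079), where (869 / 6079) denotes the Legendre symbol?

869 ≡ 1 (mod 4), so quadratic reciprocity gives (869 / 6079) = (6079 / 869). Reduce: 6079 ≡ 865 (mod 869). Now have (865 / 869).
865 ≡ 1 (mod 4), so quadratic reciprocity gives (865 / 869) = (869 / 865). Reduce: 869 ≡ 4 (mod 865). Now have (4 / 865).
Factor out 2: 4 = 2^2. Since 865 ≡ 1 (mod 8), (2 / 865) = +1, and (2 / 865)^2 = +1. Now have (1 / 865).
(1 / 865) = 1. Collecting the sign factors: 1.

1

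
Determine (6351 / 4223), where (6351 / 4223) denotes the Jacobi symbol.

Reduce the numerator: 6351 ≡ 2128 (mod 4223), so (6351 / 4223) = (2128 / 4223).
Factor out 2: 2128 = 2^4·133. Since 4223 ≡ 7 (mod 8), (2 / 4223) = +1, and (2 / 4223)^4 = +1. Now have (133 / 4223).
133 ≡ 1 (mod 4), so quadratic reciprocity gives (133 / 4223) = (4223 / 133). Reduce: 4223 ≡ 100 (mod 133). Now have (100 / 133).
Factor out 2: 100 = 2^2·25. Since 133 ≡ 5 (mod 8), (2 / 133) = -1, and (2 / 133)^2 = +1. Now have (25 / 133).
25 ≡ 1 (mod 4), so quadratic reciprocity gives (25 / 133) = (133 / 25). Reduce: 133 ≡ 8 (mod 25). Now have (8 / 25).
Factor out 2: 8 = 2^3. Since 25 ≡ 1 (mod 8), (2 / 25) = +1, and (2 / 25)^3 = +1. Now have (1 / 25).
(1 / 25) = 1. Collecting the sign factors: 1.

1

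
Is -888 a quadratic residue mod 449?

Reduce the numerator: -888 ≡ 10 (mod 449), so (-888/449) = (10/449).
Factor out 2: 10 = 2·5. Since 449 ≡ 1 (mod 8), (2/449) = +1. Now have (5/449).
5 ≡ 1 (mod 4), so quadratic reciprocity gives (5/449) = (449/5). Reduce: 449 ≡ 4 (mod 5). Now have (4/5).
Factor out 2: 4 = 2^2. Since 5 ≡ 5 (mod 8), (2/5) = -1, and (2/5)^2 = +1. Now have (1/5).
(1/5) = 1. Collecting the sign factors: 1.
(-888/449) = 1, and 449 is prime, so -888 is a quadratic residue mod 449.

yes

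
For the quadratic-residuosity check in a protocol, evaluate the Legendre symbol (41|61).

1

(41|61)
  = (61|41)    [QR: 41 ≡ 1 mod 4, sign kept]
  = (20|41)    [61 ≡ 20 mod 41]
  = (5|41)    [41 ≡ 1 mod 8 ⇒ (2|41)^2 = +1]
  = (41|5)    [QR: 5 ≡ 1 mod 4, sign kept]
  = (1|5)    [41 ≡ 1 mod 5]
  = 1    [(1|5) = 1]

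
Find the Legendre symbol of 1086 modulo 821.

-1

(1086/821)
  = (265/821)    [1086 ≡ 265 mod 821]
  = (821/265)    [QR: 265 ≡ 1 mod 4, sign kept]
  = (26/265)    [821 ≡ 26 mod 265]
  = (13/265)    [265 ≡ 1 mod 8 ⇒ (2/265) = +1]
  = (265/13)    [QR: 13 ≡ 1 mod 4, sign kept]
  = (5/13)    [265 ≡ 5 mod 13]
  = (13/5)    [QR: 5 ≡ 1 mod 4, sign kept]
  = (3/5)    [13 ≡ 3 mod 5]
  = (5/3)    [QR: 5 ≡ 1 mod 4, sign kept]
  = (2/3)    [5 ≡ 2 mod 3]
  = -(1/3)    [3 ≡ 3 mod 8 ⇒ (2/3) = -1]
  = -1    [(1/3) = 1]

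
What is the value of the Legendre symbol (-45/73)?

Reduce the numerator: -45 ≡ 28 (mod 73), so (-45/73) = (28/73).
Factor out 2: 28 = 2^2·7. Since 73 ≡ 1 (mod 8), (2/73) = +1, and (2/73)^2 = +1. Now have (7/73).
73 ≡ 1 (mod 4), so quadratic reciprocity gives (7/73) = (73/7). Reduce: 73 ≡ 3 (mod 7). Now have (3/7).
Both 3 ≡ 3 and 7 ≡ 3 (mod 4), so reciprocity gives (3/7) = -(7/3). Reduce: 7 ≡ 1 (mod 3). Now have -(1/3).
(1/3) = 1. Collecting the sign factors: -1.

-1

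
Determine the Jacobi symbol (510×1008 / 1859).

By multiplicativity, (510·1008 / 1859) = (510 / 1859)·(1008 / 1859).
First factor (510 / 1859):
Factor out 2: 510 = 2·255. Since 1859 ≡ 3 (mod 8), (2 / 1859) = -1. Now have -(255 / 1859).
Both 255 ≡ 3 and 1859 ≡ 3 (mod 4), so reciprocity gives (255 / 1859) = -(1859 / 255). Reduce: 1859 ≡ 74 (mod 255). Now have (74 / 255).
Factor out 2: 74 = 2·37. Since 255 ≡ 7 (mod 8), (2 / 255) = +1. Now have (37 / 255).
37 ≡ 1 (mod 4), so quadratic reciprocity gives (37 / 255) = (255 / 37). Reduce: 255 ≡ 33 (mod 37). Now have (33 / 37).
33 ≡ 1 (mod 4), so quadratic reciprocity gives (33 / 37) = (37 / 33). Reduce: 37 ≡ 4 (mod 33). Now have (4 / 33).
Factor out 2: 4 = 2^2. Since 33 ≡ 1 (mod 8), (2 / 33) = +1, and (2 / 33)^2 = +1. Now have (1 / 33).
(1 / 33) = 1. Collecting the sign factors: 1.
Second factor (1008 / 1859):
Factor out 2: 1008 = 2^4·63. Since 1859 ≡ 3 (mod 8), (2 / 1859) = -1, and (2 / 1859)^4 = +1. Now have (63 / 1859).
Both 63 ≡ 3 and 1859 ≡ 3 (mod 4), so reciprocity gives (63 / 1859) = -(1859 / 63). Reduce: 1859 ≡ 32 (mod 63). Now have -(32 / 63).
Factor out 2: 32 = 2^5. Since 63 ≡ 7 (mod 8), (2 / 63) = +1, and (2 / 63)^5 = +1. Now have -(1 / 63).
(1 / 63) = 1. Collecting the sign factors: -1.
Product: (1)·(-1) = -1.

-1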